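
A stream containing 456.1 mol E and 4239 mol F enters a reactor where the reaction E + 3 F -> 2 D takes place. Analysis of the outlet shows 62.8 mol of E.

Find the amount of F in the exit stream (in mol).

3060 mol

For E: n = n₀ − 1ξ → 62.8 = 456.1 − 1ξ, giving ξ = 393.3 mol.
Outlet amounts (n = n₀ + ν ξ):
  E: 456.1 − 1(393.3) = 62.8
  F: 4239 − 3(393.3) = 3059
  D: 0 + 2(393.3) = 786.6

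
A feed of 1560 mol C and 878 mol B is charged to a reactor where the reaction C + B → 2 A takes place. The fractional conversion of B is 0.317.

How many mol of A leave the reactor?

B reacted = 0.317 × 878 = 278.3 mol; ν_B = −1, so ξ = 278.3/1 = 278.3 mol.
Outlet amounts (n = n₀ + ν ξ):
  C: 1560 − 1(278.3) = 1282
  B: 878 − 1(278.3) = 599.7
  A: 0 + 2(278.3) = 556.7

557 mol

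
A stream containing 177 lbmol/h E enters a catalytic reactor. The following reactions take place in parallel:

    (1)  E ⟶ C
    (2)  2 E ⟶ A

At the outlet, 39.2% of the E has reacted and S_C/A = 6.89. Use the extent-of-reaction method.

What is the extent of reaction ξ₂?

Conversion of E: E consumed = 0.392 × 177 = 69.38 lbmol/h = 1ξ₁ + 2ξ₂.
Selectivity: 1ξ₁ / (1ξ₂) = 6.89 → ξ₁ = 6.89 ξ₂.
Substitute: (1·6.89 + 2) ξ₂ = 69.38 → ξ₂ = 7.805 lbmol/h, ξ₁ = 53.77 lbmol/h.
Outlet amounts (n = n₀ + Σ ν·ξ):
  E: 177 − 1(53.77) − 2(7.805) = 107.6
  C: 0 + 1(53.77) = 53.77
  A: 0 + 1(7.805) = 7.805

ξ₂ = 7.8 lbmol/h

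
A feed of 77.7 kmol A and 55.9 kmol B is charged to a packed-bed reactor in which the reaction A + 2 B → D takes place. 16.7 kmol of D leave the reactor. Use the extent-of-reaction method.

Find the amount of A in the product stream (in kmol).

61 kmol

For D: n = n₀ + 1ξ → 16.7 = 0 + 1ξ, giving ξ = 16.7 kmol.
Outlet amounts (n = n₀ + ν ξ):
  A: 77.7 − 1(16.7) = 61
  B: 55.9 − 2(16.7) = 22.5
  D: 0 + 1(16.7) = 16.7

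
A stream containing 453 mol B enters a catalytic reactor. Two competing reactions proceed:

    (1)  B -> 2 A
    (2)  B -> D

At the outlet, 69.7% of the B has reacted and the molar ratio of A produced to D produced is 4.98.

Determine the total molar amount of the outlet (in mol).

Conversion of B: B consumed = 0.697 × 453 = 315.7 mol = 1ξ₁ + 1ξ₂.
Selectivity: 2ξ₁ / (1ξ₂) = 4.98 → ξ₁ = 2.49 ξ₂.
Substitute: (1·2.49 + 1) ξ₂ = 315.7 → ξ₂ = 90.47 mol, ξ₁ = 225.3 mol.
Outlet amounts (n = n₀ + Σ ν·ξ):
  B: 453 − 1(225.3) − 1(90.47) = 137.3
  A: 0 + 2(225.3) = 450.5
  D: 0 + 1(90.47) = 90.47
Total out = 137.3 + 450.5 + 90.47 = 678.3 mol.

678 mol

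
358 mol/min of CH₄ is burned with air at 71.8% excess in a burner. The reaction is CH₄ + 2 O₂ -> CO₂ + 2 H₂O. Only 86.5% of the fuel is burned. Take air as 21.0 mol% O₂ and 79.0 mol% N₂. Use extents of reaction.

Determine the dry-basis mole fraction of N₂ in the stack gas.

0.827

Stoichiometric O₂ = 2 × 358 = 716 mol/min; O₂ fed = 716 × 1.718 = 1230 mol/min.
N₂ fed = 1230 × 79/21 = 4627 mol/min.
Fuel reacted = 0.865 × 358 → ξ = 309.7 mol/min.
Outlet (n = n₀ + ν ξ):
  CH₄: 358 − 1(309.7) = 48.33
  O₂: 1230 − 2(309.7) = 610.7
  N₂: 4627 (inert)
  CO₂: 0 + 1(309.7) = 309.7
  H₂O: 0 + 2(309.7) = 619.3
Dry total = 5596 mol/min; y_N₂ (dry) = 4627 / 5596 = 0.8269.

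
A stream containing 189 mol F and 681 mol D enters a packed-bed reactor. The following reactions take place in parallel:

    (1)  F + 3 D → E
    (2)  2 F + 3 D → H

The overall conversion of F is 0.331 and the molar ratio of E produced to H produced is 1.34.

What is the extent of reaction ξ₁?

ξ₁ = 25.1 mol

Conversion of F: F consumed = 0.331 × 189 = 62.56 mol = 1ξ₁ + 2ξ₂.
Selectivity: 1ξ₁ / (1ξ₂) = 1.34 → ξ₁ = 1.34 ξ₂.
Substitute: (1·1.34 + 2) ξ₂ = 62.56 → ξ₂ = 18.73 mol, ξ₁ = 25.1 mol.
Outlet amounts (n = n₀ + Σ ν·ξ):
  F: 189 − 1(25.1) − 2(18.73) = 126.4
  D: 681 − 3(25.1) − 3(18.73) = 549.5
  E: 0 + 1(25.1) = 25.1
  H: 0 + 1(18.73) = 18.73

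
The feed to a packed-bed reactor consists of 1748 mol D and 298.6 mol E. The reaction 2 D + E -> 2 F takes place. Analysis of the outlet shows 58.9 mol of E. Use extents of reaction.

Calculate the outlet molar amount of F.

For E: n = n₀ − 1ξ → 58.9 = 298.6 − 1ξ, giving ξ = 239.7 mol.
Outlet amounts (n = n₀ + ν ξ):
  D: 1748 − 2(239.7) = 1269
  E: 298.6 − 1(239.7) = 58.9
  F: 0 + 2(239.7) = 479.4

479 mol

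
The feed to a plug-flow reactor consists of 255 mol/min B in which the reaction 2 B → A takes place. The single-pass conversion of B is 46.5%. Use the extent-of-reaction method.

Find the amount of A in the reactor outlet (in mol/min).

B reacted = 0.465 × 255 = 118.6 mol/min; ν_B = −2, so ξ = 118.6/2 = 59.29 mol/min.
Outlet amounts (n = n₀ + ν ξ):
  B: 255 − 2(59.29) = 136.4
  A: 0 + 1(59.29) = 59.29

59.3 mol/min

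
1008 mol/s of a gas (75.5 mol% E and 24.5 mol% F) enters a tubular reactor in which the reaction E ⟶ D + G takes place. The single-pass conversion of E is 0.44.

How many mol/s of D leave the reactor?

335 mol/s

E reacted = 0.44 × 761 = 334.9 mol/s; ν_E = −1, so ξ = 334.9/1 = 334.9 mol/s.
Outlet amounts (n = n₀ + ν ξ):
  E: 761 − 1(334.9) = 426.2
  D: 0 + 1(334.9) = 334.9
  G: 0 + 1(334.9) = 334.9
  F: 247 (inert)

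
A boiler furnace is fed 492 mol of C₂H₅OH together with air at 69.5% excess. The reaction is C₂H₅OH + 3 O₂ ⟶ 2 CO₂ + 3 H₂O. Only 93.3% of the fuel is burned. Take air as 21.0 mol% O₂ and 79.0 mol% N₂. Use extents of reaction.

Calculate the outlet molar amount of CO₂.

918 mol

Stoichiometric O₂ = 3 × 492 = 1476 mol; O₂ fed = 1476 × 1.695 = 2502 mol.
N₂ fed = 2502 × 79/21 = 9412 mol.
Fuel reacted = 0.933 × 492 → ξ = 459 mol.
Outlet (n = n₀ + ν ξ):
  C₂H₅OH: 492 − 1(459) = 32.96
  O₂: 2502 − 3(459) = 1125
  N₂: 9412 (inert)
  CO₂: 0 + 2(459) = 918.1
  H₂O: 0 + 3(459) = 1377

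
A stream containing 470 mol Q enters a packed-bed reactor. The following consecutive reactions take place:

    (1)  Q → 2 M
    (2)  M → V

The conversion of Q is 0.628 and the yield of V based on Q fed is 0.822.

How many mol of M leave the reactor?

Conversion of Q: Q consumed = 1ξ₁ = 0.628 × 470 → ξ₁ = 295.2 mol.
Yield of V: 1ξ₂ / 470 = 0.822 → ξ₂ = 386.3 mol.
Outlet amounts (n = n₀ + Σ ν·ξ):
  Q: 470 − 1(295.2) = 174.8
  M: 0 + 2(295.2) − 1(386.3) = 204
  V: 0 + 1(386.3) = 386.3

204 mol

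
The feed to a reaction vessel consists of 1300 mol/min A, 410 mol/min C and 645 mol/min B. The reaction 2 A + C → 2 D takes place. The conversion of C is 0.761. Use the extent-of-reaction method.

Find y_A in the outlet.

0.331

C reacted = 0.761 × 410 = 312 mol/min; ν_C = −1, so ξ = 312/1 = 312 mol/min.
Outlet amounts (n = n₀ + ν ξ):
  A: 1300 − 2(312) = 676
  C: 410 − 1(312) = 97.99
  D: 0 + 2(312) = 624
  B: 645 (inert)
Total out = 2043 mol/min; y_A = 676 / 2043 = 0.3309.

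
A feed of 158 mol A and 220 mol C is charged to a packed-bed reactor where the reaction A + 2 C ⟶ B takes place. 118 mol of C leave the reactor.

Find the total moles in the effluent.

For C: n = n₀ − 2ξ → 118 = 220 − 2ξ, giving ξ = 51 mol.
Outlet amounts (n = n₀ + ν ξ):
  A: 158 − 1(51) = 107
  C: 220 − 2(51) = 118
  B: 0 + 1(51) = 51
Total out = 107 + 118 + 51 = 276 mol.

276 mol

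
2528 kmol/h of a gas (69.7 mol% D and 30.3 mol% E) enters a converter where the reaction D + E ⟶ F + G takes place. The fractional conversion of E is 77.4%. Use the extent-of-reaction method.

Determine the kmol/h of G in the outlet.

593 kmol/h

E reacted = 0.774 × 766 = 592.9 kmol/h; ν_E = −1, so ξ = 592.9/1 = 592.9 kmol/h.
Outlet amounts (n = n₀ + ν ξ):
  D: 1762 − 1(592.9) = 1169
  E: 766 − 1(592.9) = 173.1
  F: 0 + 1(592.9) = 592.9
  G: 0 + 1(592.9) = 592.9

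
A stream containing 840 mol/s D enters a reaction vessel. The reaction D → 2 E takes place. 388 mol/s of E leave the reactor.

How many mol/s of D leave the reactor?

For E: n = n₀ + 2ξ → 388 = 0 + 2ξ, giving ξ = 194 mol/s.
Outlet amounts (n = n₀ + ν ξ):
  D: 840 − 1(194) = 646
  E: 0 + 2(194) = 388

646 mol/s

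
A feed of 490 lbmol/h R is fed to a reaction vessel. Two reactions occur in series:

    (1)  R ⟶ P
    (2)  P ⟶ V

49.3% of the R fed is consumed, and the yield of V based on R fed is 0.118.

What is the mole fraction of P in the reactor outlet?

Conversion of R: R consumed = 1ξ₁ = 0.493 × 490 → ξ₁ = 241.6 lbmol/h.
Yield of V: 1ξ₂ / 490 = 0.118 → ξ₂ = 57.82 lbmol/h.
Outlet amounts (n = n₀ + Σ ν·ξ):
  R: 490 − 1(241.6) = 248.4
  P: 0 + 1(241.6) − 1(57.82) = 183.8
  V: 0 + 1(57.82) = 57.82
Total out = 490 lbmol/h; y_P = 183.8 / 490 = 0.375.

0.375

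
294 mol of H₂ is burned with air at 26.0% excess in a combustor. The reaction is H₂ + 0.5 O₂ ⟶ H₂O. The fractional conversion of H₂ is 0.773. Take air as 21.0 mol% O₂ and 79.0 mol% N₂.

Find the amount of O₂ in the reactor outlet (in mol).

Stoichiometric O₂ = 0.5 × 294 = 147 mol; O₂ fed = 147 × 1.260 = 185.2 mol.
N₂ fed = 185.2 × 79/21 = 696.8 mol.
Fuel reacted = 0.773 × 294 → ξ = 227.3 mol.
Outlet (n = n₀ + ν ξ):
  H₂: 294 − 1(227.3) = 66.74
  O₂: 185.2 − 0.5(227.3) = 71.59
  N₂: 696.8 (inert)
  H₂O: 0 + 1(227.3) = 227.3

71.6 mol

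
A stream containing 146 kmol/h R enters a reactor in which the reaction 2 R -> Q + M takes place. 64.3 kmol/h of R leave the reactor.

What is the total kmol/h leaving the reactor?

146 kmol/h

For R: n = n₀ − 2ξ → 64.3 = 146 − 2ξ, giving ξ = 40.85 kmol/h.
Outlet amounts (n = n₀ + ν ξ):
  R: 146 − 2(40.85) = 64.3
  Q: 0 + 1(40.85) = 40.85
  M: 0 + 1(40.85) = 40.85
Total out = 64.3 + 40.85 + 40.85 = 146 kmol/h.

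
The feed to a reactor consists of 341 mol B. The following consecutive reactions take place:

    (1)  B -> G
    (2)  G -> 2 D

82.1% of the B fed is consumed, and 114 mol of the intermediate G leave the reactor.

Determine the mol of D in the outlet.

332 mol

Conversion of B: B consumed = 1ξ₁ = 0.821 × 341 → ξ₁ = 280 mol.
G balance: n_G = 0 + 1ξ₁ − 1ξ₂ = 114 → ξ₂ = (1·280 − 114)/1 = 166 mol.
Outlet amounts (n = n₀ + Σ ν·ξ):
  B: 341 − 1(280) = 61.04
  G: 0 + 1(280) − 1(166) = 114
  D: 0 + 2(166) = 331.9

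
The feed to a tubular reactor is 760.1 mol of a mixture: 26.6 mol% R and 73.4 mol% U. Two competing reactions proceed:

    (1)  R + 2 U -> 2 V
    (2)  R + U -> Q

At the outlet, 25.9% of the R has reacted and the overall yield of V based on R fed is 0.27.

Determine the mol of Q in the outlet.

25.1 mol

Yield of V: 2ξ₁ / 202.2 = 0.27 → ξ₁ = 27.3 mol.
Conversion of R: 1ξ₁ + 1ξ₂ = 0.259 × 202.2 = 52.37 → ξ₂ = 25.07 mol.
Outlet amounts (n = n₀ + Σ ν·ξ):
  R: 202.2 − 1(27.3) − 1(25.07) = 149.8
  U: 557.9 − 2(27.3) − 1(25.07) = 478.3
  V: 0 + 2(27.3) = 54.59
  Q: 0 + 1(25.07) = 25.07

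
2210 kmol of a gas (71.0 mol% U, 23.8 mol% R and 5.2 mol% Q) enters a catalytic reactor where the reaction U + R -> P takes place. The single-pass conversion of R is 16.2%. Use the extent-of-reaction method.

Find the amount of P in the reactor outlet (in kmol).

R reacted = 0.162 × 526 = 85.21 kmol; ν_R = −1, so ξ = 85.21/1 = 85.21 kmol.
Outlet amounts (n = n₀ + ν ξ):
  U: 1569 − 1(85.21) = 1484
  R: 526 − 1(85.21) = 440.8
  P: 0 + 1(85.21) = 85.21
  Q: 114.9 (inert)

85.2 kmol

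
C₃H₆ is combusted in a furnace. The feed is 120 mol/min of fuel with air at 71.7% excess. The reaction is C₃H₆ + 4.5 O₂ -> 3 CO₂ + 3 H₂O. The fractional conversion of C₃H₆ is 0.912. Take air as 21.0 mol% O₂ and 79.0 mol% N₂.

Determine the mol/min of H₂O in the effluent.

Stoichiometric O₂ = 4.5 × 120 = 540 mol/min; O₂ fed = 540 × 1.717 = 927.2 mol/min.
N₂ fed = 927.2 × 79/21 = 3488 mol/min.
Fuel reacted = 0.912 × 120 → ξ = 109.4 mol/min.
Outlet (n = n₀ + ν ξ):
  C₃H₆: 120 − 1(109.4) = 10.56
  O₂: 927.2 − 4.5(109.4) = 434.7
  N₂: 3488 (inert)
  CO₂: 0 + 3(109.4) = 328.3
  H₂O: 0 + 3(109.4) = 328.3

328 mol/min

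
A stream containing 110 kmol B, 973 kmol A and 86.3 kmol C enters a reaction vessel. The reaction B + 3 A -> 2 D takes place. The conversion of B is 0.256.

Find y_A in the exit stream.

0.798

B reacted = 0.256 × 110 = 28.16 kmol; ν_B = −1, so ξ = 28.16/1 = 28.16 kmol.
Outlet amounts (n = n₀ + ν ξ):
  B: 110 − 1(28.16) = 81.84
  A: 973 − 3(28.16) = 888.5
  D: 0 + 2(28.16) = 56.32
  C: 86.3 (inert)
Total out = 1113 kmol; y_A = 888.5 / 1113 = 0.7983.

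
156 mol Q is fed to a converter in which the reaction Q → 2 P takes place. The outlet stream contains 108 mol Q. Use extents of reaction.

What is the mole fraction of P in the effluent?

0.471

For Q: n = n₀ − 1ξ → 108 = 156 − 1ξ, giving ξ = 48 mol.
Outlet amounts (n = n₀ + ν ξ):
  Q: 156 − 1(48) = 108
  P: 0 + 2(48) = 96
Total out = 204 mol; y_P = 96 / 204 = 0.4706.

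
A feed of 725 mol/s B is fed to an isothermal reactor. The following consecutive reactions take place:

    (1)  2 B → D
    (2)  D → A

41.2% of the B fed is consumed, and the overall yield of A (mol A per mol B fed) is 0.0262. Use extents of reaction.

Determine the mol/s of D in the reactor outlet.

130 mol/s

Conversion of B: B consumed = 2ξ₁ = 0.412 × 725 → ξ₁ = 149.3 mol/s.
Yield of A: 1ξ₂ / 725 = 0.0262 → ξ₂ = 19 mol/s.
Outlet amounts (n = n₀ + Σ ν·ξ):
  B: 725 − 2(149.3) = 426.3
  D: 0 + 1(149.3) − 1(19) = 130.4
  A: 0 + 1(19) = 19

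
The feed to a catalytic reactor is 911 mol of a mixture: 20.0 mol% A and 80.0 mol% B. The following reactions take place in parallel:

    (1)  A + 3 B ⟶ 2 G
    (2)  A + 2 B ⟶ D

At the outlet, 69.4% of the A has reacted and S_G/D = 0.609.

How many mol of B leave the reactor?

446 mol

Conversion of A: A consumed = 0.694 × 182.2 = 126.4 mol = 1ξ₁ + 1ξ₂.
Selectivity: 2ξ₁ / (1ξ₂) = 0.609 → ξ₁ = 0.3045 ξ₂.
Substitute: (1·0.3045 + 1) ξ₂ = 126.4 → ξ₂ = 96.93 mol, ξ₁ = 29.52 mol.
Outlet amounts (n = n₀ + Σ ν·ξ):
  A: 182.2 − 1(29.52) − 1(96.93) = 55.75
  B: 728.8 − 3(29.52) − 2(96.93) = 446.4
  G: 0 + 2(29.52) = 59.03
  D: 0 + 1(96.93) = 96.93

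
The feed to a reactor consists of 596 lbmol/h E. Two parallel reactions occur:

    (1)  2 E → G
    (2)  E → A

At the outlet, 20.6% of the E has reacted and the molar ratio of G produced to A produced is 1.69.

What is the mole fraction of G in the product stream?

Conversion of E: E consumed = 0.206 × 596 = 122.8 lbmol/h = 2ξ₁ + 1ξ₂.
Selectivity: 1ξ₁ / (1ξ₂) = 1.69 → ξ₁ = 1.69 ξ₂.
Substitute: (2·1.69 + 1) ξ₂ = 122.8 → ξ₂ = 28.03 lbmol/h, ξ₁ = 47.37 lbmol/h.
Outlet amounts (n = n₀ + Σ ν·ξ):
  E: 596 − 2(47.37) − 1(28.03) = 473.2
  G: 0 + 1(47.37) = 47.37
  A: 0 + 1(28.03) = 28.03
Total out = 548.6 lbmol/h; y_G = 47.37 / 548.6 = 0.08635.

0.0863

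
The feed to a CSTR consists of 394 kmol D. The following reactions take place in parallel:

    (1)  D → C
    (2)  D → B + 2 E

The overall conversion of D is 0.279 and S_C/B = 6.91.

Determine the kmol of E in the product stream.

Conversion of D: D consumed = 0.279 × 394 = 109.9 kmol = 1ξ₁ + 1ξ₂.
Selectivity: 1ξ₁ / (1ξ₂) = 6.91 → ξ₁ = 6.91 ξ₂.
Substitute: (1·6.91 + 1) ξ₂ = 109.9 → ξ₂ = 13.9 kmol, ξ₁ = 96.03 kmol.
Outlet amounts (n = n₀ + Σ ν·ξ):
  D: 394 − 1(96.03) − 1(13.9) = 284.1
  C: 0 + 1(96.03) = 96.03
  B: 0 + 1(13.9) = 13.9
  E: 0 + 2(13.9) = 27.79

27.8 kmol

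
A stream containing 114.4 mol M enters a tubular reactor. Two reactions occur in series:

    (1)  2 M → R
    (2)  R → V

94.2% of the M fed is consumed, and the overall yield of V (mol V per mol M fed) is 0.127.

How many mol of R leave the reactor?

39.4 mol

Conversion of M: M consumed = 2ξ₁ = 0.942 × 114.4 → ξ₁ = 53.88 mol.
Yield of V: 1ξ₂ / 114.4 = 0.127 → ξ₂ = 14.53 mol.
Outlet amounts (n = n₀ + Σ ν·ξ):
  M: 114.4 − 2(53.88) = 6.635
  R: 0 + 1(53.88) − 1(14.53) = 39.35
  V: 0 + 1(14.53) = 14.53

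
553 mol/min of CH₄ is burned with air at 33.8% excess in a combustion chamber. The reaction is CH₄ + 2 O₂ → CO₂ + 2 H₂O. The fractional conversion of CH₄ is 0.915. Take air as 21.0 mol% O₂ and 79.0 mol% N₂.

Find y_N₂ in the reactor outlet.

0.733

Stoichiometric O₂ = 2 × 553 = 1106 mol/min; O₂ fed = 1106 × 1.338 = 1480 mol/min.
N₂ fed = 1480 × 79/21 = 5567 mol/min.
Fuel reacted = 0.915 × 553 → ξ = 506 mol/min.
Outlet (n = n₀ + ν ξ):
  CH₄: 553 − 1(506) = 47
  O₂: 1480 − 2(506) = 467.8
  N₂: 5567 (inert)
  CO₂: 0 + 1(506) = 506
  H₂O: 0 + 2(506) = 1012
Total out = 7600 mol/min; y_N₂ = 5567 / 7600 = 0.7325.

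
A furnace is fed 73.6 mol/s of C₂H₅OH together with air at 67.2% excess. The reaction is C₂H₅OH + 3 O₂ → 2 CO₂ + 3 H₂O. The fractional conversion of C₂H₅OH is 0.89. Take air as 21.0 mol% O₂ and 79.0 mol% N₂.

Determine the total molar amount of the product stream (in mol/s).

1900 mol/s

Stoichiometric O₂ = 3 × 73.6 = 220.8 mol/s; O₂ fed = 220.8 × 1.672 = 369.2 mol/s.
N₂ fed = 369.2 × 79/21 = 1389 mol/s.
Fuel reacted = 0.89 × 73.6 → ξ = 65.5 mol/s.
Outlet (n = n₀ + ν ξ):
  C₂H₅OH: 73.6 − 1(65.5) = 8.096
  O₂: 369.2 − 3(65.5) = 172.7
  N₂: 1389 (inert)
  CO₂: 0 + 2(65.5) = 131
  H₂O: 0 + 3(65.5) = 196.5
Total out = 8.096 + 172.7 + 1389 + 131 + 196.5 = 1897 mol/s.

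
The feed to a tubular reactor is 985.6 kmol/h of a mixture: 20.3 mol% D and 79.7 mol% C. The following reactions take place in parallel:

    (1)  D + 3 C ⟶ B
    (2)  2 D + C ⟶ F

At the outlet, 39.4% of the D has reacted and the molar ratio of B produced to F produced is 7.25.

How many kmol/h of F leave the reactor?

Conversion of D: D consumed = 0.394 × 200.1 = 78.83 kmol/h = 1ξ₁ + 2ξ₂.
Selectivity: 1ξ₁ / (1ξ₂) = 7.25 → ξ₁ = 7.25 ξ₂.
Substitute: (1·7.25 + 2) ξ₂ = 78.83 → ξ₂ = 8.522 kmol/h, ξ₁ = 61.79 kmol/h.
Outlet amounts (n = n₀ + Σ ν·ξ):
  D: 200.1 − 1(61.79) − 2(8.522) = 121.2
  C: 785.5 − 3(61.79) − 1(8.522) = 591.6
  B: 0 + 1(61.79) = 61.79
  F: 0 + 1(8.522) = 8.522

8.52 kmol/h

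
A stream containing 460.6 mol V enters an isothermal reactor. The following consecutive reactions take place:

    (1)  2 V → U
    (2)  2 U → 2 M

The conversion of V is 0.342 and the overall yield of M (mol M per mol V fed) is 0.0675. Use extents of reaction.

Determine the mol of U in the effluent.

Conversion of V: V consumed = 2ξ₁ = 0.342 × 460.6 → ξ₁ = 78.76 mol.
Yield of M: 2ξ₂ / 460.6 = 0.0675 → ξ₂ = 15.55 mol.
Outlet amounts (n = n₀ + Σ ν·ξ):
  V: 460.6 − 2(78.76) = 303.1
  U: 0 + 1(78.76) − 2(15.55) = 47.67
  M: 0 + 2(15.55) = 31.09

47.7 mol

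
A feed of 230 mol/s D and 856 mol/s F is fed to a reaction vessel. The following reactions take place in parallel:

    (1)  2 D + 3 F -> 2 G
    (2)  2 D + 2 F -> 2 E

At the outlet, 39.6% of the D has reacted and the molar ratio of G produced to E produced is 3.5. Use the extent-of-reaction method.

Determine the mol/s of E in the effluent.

20.2 mol/s

Conversion of D: D consumed = 0.396 × 230 = 91.08 mol/s = 2ξ₁ + 2ξ₂.
Selectivity: 2ξ₁ / (2ξ₂) = 3.5 → ξ₁ = 3.5 ξ₂.
Substitute: (2·3.5 + 2) ξ₂ = 91.08 → ξ₂ = 10.12 mol/s, ξ₁ = 35.42 mol/s.
Outlet amounts (n = n₀ + Σ ν·ξ):
  D: 230 − 2(35.42) − 2(10.12) = 138.9
  F: 856 − 3(35.42) − 2(10.12) = 729.5
  G: 0 + 2(35.42) = 70.84
  E: 0 + 2(10.12) = 20.24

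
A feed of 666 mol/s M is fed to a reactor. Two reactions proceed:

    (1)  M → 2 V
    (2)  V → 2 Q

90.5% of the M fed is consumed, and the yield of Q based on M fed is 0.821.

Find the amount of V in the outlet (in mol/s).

Conversion of M: M consumed = 1ξ₁ = 0.905 × 666 → ξ₁ = 602.7 mol/s.
Yield of Q: 2ξ₂ / 666 = 0.821 → ξ₂ = 273.4 mol/s.
Outlet amounts (n = n₀ + Σ ν·ξ):
  M: 666 − 1(602.7) = 63.27
  V: 0 + 2(602.7) − 1(273.4) = 932.1
  Q: 0 + 2(273.4) = 546.8

932 mol/s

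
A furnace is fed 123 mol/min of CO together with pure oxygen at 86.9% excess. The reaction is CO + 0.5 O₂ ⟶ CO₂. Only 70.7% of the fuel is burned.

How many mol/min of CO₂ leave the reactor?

87 mol/min

Stoichiometric O₂ = 0.5 × 123 = 61.5 mol/min; O₂ fed = 61.5 × 1.869 = 114.9 mol/min.
Fuel reacted = 0.707 × 123 → ξ = 86.96 mol/min.
Outlet (n = n₀ + ν ξ):
  CO: 123 − 1(86.96) = 36.04
  O₂: 114.9 − 0.5(86.96) = 71.46
  CO₂: 0 + 1(86.96) = 86.96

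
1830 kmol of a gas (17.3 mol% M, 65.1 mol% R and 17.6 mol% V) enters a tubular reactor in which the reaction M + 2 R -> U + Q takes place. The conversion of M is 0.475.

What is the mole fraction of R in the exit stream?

M reacted = 0.475 × 316.6 = 150.4 kmol; ν_M = −1, so ξ = 150.4/1 = 150.4 kmol.
Outlet amounts (n = n₀ + ν ξ):
  M: 316.6 − 1(150.4) = 166.2
  R: 1191 − 2(150.4) = 890.6
  U: 0 + 1(150.4) = 150.4
  Q: 0 + 1(150.4) = 150.4
  V: 322.1 (inert)
Total out = 1680 kmol; y_R = 890.6 / 1680 = 0.5302.

0.53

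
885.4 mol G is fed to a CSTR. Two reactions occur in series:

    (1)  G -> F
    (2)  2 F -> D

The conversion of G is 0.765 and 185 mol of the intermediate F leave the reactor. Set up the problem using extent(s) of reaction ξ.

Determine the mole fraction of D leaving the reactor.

Conversion of G: G consumed = 1ξ₁ = 0.765 × 885.4 → ξ₁ = 677.3 mol.
F balance: n_F = 0 + 1ξ₁ − 2ξ₂ = 185 → ξ₂ = (1·677.3 − 185)/2 = 246.2 mol.
Outlet amounts (n = n₀ + Σ ν·ξ):
  G: 885.4 − 1(677.3) = 208.1
  F: 0 + 1(677.3) − 2(246.2) = 185
  D: 0 + 1(246.2) = 246.2
Total out = 639.2 mol; y_D = 246.2 / 639.2 = 0.3851.

0.385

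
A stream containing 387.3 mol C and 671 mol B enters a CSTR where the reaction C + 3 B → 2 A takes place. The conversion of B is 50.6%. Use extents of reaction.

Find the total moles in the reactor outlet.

B reacted = 0.506 × 671 = 339.5 mol; ν_B = −3, so ξ = 339.5/3 = 113.2 mol.
Outlet amounts (n = n₀ + ν ξ):
  C: 387.3 − 1(113.2) = 274.1
  B: 671 − 3(113.2) = 331.5
  A: 0 + 2(113.2) = 226.4
Total out = 274.1 + 331.5 + 226.4 = 831.9 mol.

832 mol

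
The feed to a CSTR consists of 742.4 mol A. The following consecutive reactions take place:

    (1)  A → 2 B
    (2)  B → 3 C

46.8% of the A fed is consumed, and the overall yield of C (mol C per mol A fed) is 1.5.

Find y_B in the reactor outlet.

Conversion of A: A consumed = 1ξ₁ = 0.468 × 742.4 → ξ₁ = 347.4 mol.
Yield of C: 3ξ₂ / 742.4 = 1.5 → ξ₂ = 371.2 mol.
Outlet amounts (n = n₀ + Σ ν·ξ):
  A: 742.4 − 1(347.4) = 395
  B: 0 + 2(347.4) − 1(371.2) = 323.7
  C: 0 + 3(371.2) = 1114
Total out = 1832 mol; y_B = 323.7 / 1832 = 0.1767.

0.177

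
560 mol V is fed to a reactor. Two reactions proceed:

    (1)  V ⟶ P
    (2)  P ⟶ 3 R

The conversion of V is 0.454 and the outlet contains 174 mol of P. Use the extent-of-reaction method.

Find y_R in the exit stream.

Conversion of V: V consumed = 1ξ₁ = 0.454 × 560 → ξ₁ = 254.2 mol.
P balance: n_P = 0 + 1ξ₁ − 1ξ₂ = 174 → ξ₂ = (1·254.2 − 174)/1 = 80.24 mol.
Outlet amounts (n = n₀ + Σ ν·ξ):
  V: 560 − 1(254.2) = 305.8
  P: 0 + 1(254.2) − 1(80.24) = 174
  R: 0 + 3(80.24) = 240.7
Total out = 720.5 mol; y_R = 240.7 / 720.5 = 0.3341.

0.334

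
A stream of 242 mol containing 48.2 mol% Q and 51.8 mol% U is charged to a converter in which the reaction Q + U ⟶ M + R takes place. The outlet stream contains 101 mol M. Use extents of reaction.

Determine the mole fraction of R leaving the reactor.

For M: n = n₀ + 1ξ → 101 = 0 + 1ξ, giving ξ = 101 mol.
Outlet amounts (n = n₀ + ν ξ):
  Q: 116.6 − 1(101) = 15.64
  U: 125.4 − 1(101) = 24.36
  M: 0 + 1(101) = 101
  R: 0 + 1(101) = 101
Total out = 242 mol; y_R = 101 / 242 = 0.4174.

0.417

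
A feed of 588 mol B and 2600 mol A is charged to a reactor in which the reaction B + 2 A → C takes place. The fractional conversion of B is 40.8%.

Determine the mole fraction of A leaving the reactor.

B reacted = 0.408 × 588 = 239.9 mol; ν_B = −1, so ξ = 239.9/1 = 239.9 mol.
Outlet amounts (n = n₀ + ν ξ):
  B: 588 − 1(239.9) = 348.1
  A: 2600 − 2(239.9) = 2120
  C: 0 + 1(239.9) = 239.9
Total out = 2708 mol; y_A = 2120 / 2708 = 0.7829.

0.783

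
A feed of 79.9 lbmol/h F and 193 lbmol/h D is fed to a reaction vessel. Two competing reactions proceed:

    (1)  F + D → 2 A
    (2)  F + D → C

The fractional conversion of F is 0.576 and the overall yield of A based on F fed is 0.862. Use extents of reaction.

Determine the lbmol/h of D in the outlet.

Yield of A: 2ξ₁ / 79.9 = 0.862 → ξ₁ = 34.44 lbmol/h.
Conversion of F: 1ξ₁ + 1ξ₂ = 0.576 × 79.9 = 46.02 → ξ₂ = 11.59 lbmol/h.
Outlet amounts (n = n₀ + Σ ν·ξ):
  F: 79.9 − 1(34.44) − 1(11.59) = 33.88
  D: 193 − 1(34.44) − 1(11.59) = 147
  A: 0 + 2(34.44) = 68.87
  C: 0 + 1(11.59) = 11.59

147 lbmol/h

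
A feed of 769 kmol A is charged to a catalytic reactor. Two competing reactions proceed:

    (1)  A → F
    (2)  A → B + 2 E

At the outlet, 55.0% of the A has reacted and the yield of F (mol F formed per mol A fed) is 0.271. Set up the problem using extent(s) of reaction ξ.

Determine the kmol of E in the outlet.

Yield of F: 1ξ₁ / 769 = 0.271 → ξ₁ = 208.4 kmol.
Conversion of A: 1ξ₁ + 1ξ₂ = 0.55 × 769 = 423 → ξ₂ = 214.6 kmol.
Outlet amounts (n = n₀ + Σ ν·ξ):
  A: 769 − 1(208.4) − 1(214.6) = 346
  F: 0 + 1(208.4) = 208.4
  B: 0 + 1(214.6) = 214.6
  E: 0 + 2(214.6) = 429.1

429 kmol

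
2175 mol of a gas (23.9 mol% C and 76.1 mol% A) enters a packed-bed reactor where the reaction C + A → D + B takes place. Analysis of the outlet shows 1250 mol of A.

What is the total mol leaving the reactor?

2180 mol

For A: n = n₀ − 1ξ → 1250 = 1655 − 1ξ, giving ξ = 405.2 mol.
Outlet amounts (n = n₀ + ν ξ):
  C: 519.8 − 1(405.2) = 114.7
  A: 1655 − 1(405.2) = 1250
  D: 0 + 1(405.2) = 405.2
  B: 0 + 1(405.2) = 405.2
Total out = 114.7 + 1250 + 405.2 + 405.2 = 2175 mol.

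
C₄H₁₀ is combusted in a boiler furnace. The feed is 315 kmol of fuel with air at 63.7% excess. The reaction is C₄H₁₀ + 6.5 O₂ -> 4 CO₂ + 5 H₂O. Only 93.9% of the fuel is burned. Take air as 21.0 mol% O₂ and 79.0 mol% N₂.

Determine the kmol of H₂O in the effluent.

1480 kmol

Stoichiometric O₂ = 6.5 × 315 = 2048 kmol; O₂ fed = 2048 × 1.637 = 3352 kmol.
N₂ fed = 3352 × 79/21 = 12610 kmol.
Fuel reacted = 0.939 × 315 → ξ = 295.8 kmol.
Outlet (n = n₀ + ν ξ):
  C₄H₁₀: 315 − 1(295.8) = 19.22
  O₂: 3352 − 6.5(295.8) = 1429
  N₂: 12610 (inert)
  CO₂: 0 + 4(295.8) = 1183
  H₂O: 0 + 5(295.8) = 1479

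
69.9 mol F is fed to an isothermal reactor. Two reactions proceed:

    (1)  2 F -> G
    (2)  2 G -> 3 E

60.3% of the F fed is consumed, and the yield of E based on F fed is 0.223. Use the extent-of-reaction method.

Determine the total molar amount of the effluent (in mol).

Conversion of F: F consumed = 2ξ₁ = 0.603 × 69.9 → ξ₁ = 21.07 mol.
Yield of E: 3ξ₂ / 69.9 = 0.223 → ξ₂ = 5.196 mol.
Outlet amounts (n = n₀ + Σ ν·ξ):
  F: 69.9 − 2(21.07) = 27.75
  G: 0 + 1(21.07) − 2(5.196) = 10.68
  E: 0 + 3(5.196) = 15.59
Total out = 27.75 + 10.68 + 15.59 = 54.02 mol.

54 mol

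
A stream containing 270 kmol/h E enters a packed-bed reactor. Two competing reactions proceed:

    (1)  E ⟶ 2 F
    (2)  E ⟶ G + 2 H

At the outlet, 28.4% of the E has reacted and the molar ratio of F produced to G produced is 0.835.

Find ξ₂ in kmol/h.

ξ₂ = 54.1 kmol/h

Conversion of E: E consumed = 0.284 × 270 = 76.68 kmol/h = 1ξ₁ + 1ξ₂.
Selectivity: 2ξ₁ / (1ξ₂) = 0.835 → ξ₁ = 0.4175 ξ₂.
Substitute: (1·0.4175 + 1) ξ₂ = 76.68 → ξ₂ = 54.1 kmol/h, ξ₁ = 22.58 kmol/h.
Outlet amounts (n = n₀ + Σ ν·ξ):
  E: 270 − 1(22.58) − 1(54.1) = 193.3
  F: 0 + 2(22.58) = 45.17
  G: 0 + 1(54.1) = 54.1
  H: 0 + 2(54.1) = 108.2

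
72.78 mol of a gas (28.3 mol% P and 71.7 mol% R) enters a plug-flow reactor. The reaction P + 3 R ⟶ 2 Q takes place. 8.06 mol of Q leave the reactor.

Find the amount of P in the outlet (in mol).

16.6 mol

For Q: n = n₀ + 2ξ → 8.06 = 0 + 2ξ, giving ξ = 4.03 mol.
Outlet amounts (n = n₀ + ν ξ):
  P: 20.6 − 1(4.03) = 16.57
  R: 52.18 − 3(4.03) = 40.09
  Q: 0 + 2(4.03) = 8.06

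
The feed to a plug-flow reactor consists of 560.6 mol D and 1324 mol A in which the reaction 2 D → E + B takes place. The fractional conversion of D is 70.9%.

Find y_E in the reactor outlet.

D reacted = 0.709 × 560.6 = 397.5 mol; ν_D = −2, so ξ = 397.5/2 = 198.7 mol.
Outlet amounts (n = n₀ + ν ξ):
  D: 560.6 − 2(198.7) = 163.1
  E: 0 + 1(198.7) = 198.7
  B: 0 + 1(198.7) = 198.7
  A: 1324 (inert)
Total out = 1885 mol; y_E = 198.7 / 1885 = 0.1055.

0.105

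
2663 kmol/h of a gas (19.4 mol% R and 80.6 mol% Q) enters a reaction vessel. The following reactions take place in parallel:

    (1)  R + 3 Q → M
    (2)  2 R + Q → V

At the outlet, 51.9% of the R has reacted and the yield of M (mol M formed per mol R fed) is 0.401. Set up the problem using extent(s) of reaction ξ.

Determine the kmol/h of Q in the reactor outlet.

1490 kmol/h

Yield of M: 1ξ₁ / 516.6 = 0.401 → ξ₁ = 207.2 kmol/h.
Conversion of R: 1ξ₁ + 2ξ₂ = 0.519 × 516.6 = 268.1 → ξ₂ = 30.48 kmol/h.
Outlet amounts (n = n₀ + Σ ν·ξ):
  R: 516.6 − 1(207.2) − 2(30.48) = 248.5
  Q: 2146 − 3(207.2) − 1(30.48) = 1494
  M: 0 + 1(207.2) = 207.2
  V: 0 + 1(30.48) = 30.48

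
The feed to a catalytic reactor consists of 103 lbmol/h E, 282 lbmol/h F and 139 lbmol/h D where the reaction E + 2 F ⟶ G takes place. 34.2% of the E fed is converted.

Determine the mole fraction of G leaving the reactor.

0.0777

E reacted = 0.342 × 103 = 35.23 lbmol/h; ν_E = −1, so ξ = 35.23/1 = 35.23 lbmol/h.
Outlet amounts (n = n₀ + ν ξ):
  E: 103 − 1(35.23) = 67.77
  F: 282 − 2(35.23) = 211.5
  G: 0 + 1(35.23) = 35.23
  D: 139 (inert)
Total out = 453.5 lbmol/h; y_G = 35.23 / 453.5 = 0.07767.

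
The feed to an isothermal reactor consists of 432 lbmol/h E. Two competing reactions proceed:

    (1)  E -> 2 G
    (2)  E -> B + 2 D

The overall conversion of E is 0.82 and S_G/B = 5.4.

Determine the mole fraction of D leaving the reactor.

Conversion of E: E consumed = 0.82 × 432 = 354.2 lbmol/h = 1ξ₁ + 1ξ₂.
Selectivity: 2ξ₁ / (1ξ₂) = 5.4 → ξ₁ = 2.7 ξ₂.
Substitute: (1·2.7 + 1) ξ₂ = 354.2 → ξ₂ = 95.74 lbmol/h, ξ₁ = 258.5 lbmol/h.
Outlet amounts (n = n₀ + Σ ν·ξ):
  E: 432 − 1(258.5) − 1(95.74) = 77.76
  G: 0 + 2(258.5) = 517
  B: 0 + 1(95.74) = 95.74
  D: 0 + 2(95.74) = 191.5
Total out = 882 lbmol/h; y_D = 191.5 / 882 = 0.2171.

0.217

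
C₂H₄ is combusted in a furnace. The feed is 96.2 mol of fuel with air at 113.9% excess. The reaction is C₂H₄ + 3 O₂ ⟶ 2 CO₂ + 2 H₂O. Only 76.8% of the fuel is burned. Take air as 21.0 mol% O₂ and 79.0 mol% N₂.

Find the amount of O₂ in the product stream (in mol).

396 mol

Stoichiometric O₂ = 3 × 96.2 = 288.6 mol; O₂ fed = 288.6 × 2.139 = 617.3 mol.
N₂ fed = 617.3 × 79/21 = 2322 mol.
Fuel reacted = 0.768 × 96.2 → ξ = 73.88 mol.
Outlet (n = n₀ + ν ξ):
  C₂H₄: 96.2 − 1(73.88) = 22.32
  O₂: 617.3 − 3(73.88) = 395.7
  N₂: 2322 (inert)
  CO₂: 0 + 2(73.88) = 147.8
  H₂O: 0 + 2(73.88) = 147.8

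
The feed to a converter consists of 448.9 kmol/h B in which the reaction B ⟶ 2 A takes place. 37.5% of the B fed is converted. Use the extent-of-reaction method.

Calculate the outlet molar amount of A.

B reacted = 0.375 × 448.9 = 168.3 kmol/h; ν_B = −1, so ξ = 168.3/1 = 168.3 kmol/h.
Outlet amounts (n = n₀ + ν ξ):
  B: 448.9 − 1(168.3) = 280.6
  A: 0 + 2(168.3) = 336.7

337 kmol/h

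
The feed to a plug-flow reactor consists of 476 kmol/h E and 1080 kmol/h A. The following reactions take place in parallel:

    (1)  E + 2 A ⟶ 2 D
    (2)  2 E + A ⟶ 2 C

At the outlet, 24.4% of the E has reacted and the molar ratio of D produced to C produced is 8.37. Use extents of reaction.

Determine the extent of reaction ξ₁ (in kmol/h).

Conversion of E: E consumed = 0.244 × 476 = 116.1 kmol/h = 1ξ₁ + 2ξ₂.
Selectivity: 2ξ₁ / (2ξ₂) = 8.37 → ξ₁ = 8.37 ξ₂.
Substitute: (1·8.37 + 2) ξ₂ = 116.1 → ξ₂ = 11.2 kmol/h, ξ₁ = 93.74 kmol/h.
Outlet amounts (n = n₀ + Σ ν·ξ):
  E: 476 − 1(93.74) − 2(11.2) = 359.9
  A: 1080 − 2(93.74) − 1(11.2) = 881.3
  D: 0 + 2(93.74) = 187.5
  C: 0 + 2(11.2) = 22.4

ξ₁ = 93.7 kmol/h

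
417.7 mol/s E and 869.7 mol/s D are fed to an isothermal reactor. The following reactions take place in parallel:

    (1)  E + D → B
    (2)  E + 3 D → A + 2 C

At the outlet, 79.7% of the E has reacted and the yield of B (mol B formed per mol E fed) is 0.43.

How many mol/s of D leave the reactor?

230 mol/s

Yield of B: 1ξ₁ / 417.7 = 0.43 → ξ₁ = 179.6 mol/s.
Conversion of E: 1ξ₁ + 1ξ₂ = 0.797 × 417.7 = 332.9 → ξ₂ = 153.3 mol/s.
Outlet amounts (n = n₀ + Σ ν·ξ):
  E: 417.7 − 1(179.6) − 1(153.3) = 84.79
  D: 869.7 − 1(179.6) − 3(153.3) = 230.2
  B: 0 + 1(179.6) = 179.6
  A: 0 + 1(153.3) = 153.3
  C: 0 + 2(153.3) = 306.6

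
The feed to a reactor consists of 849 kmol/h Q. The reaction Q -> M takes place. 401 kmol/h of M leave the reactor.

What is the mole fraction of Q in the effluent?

For M: n = n₀ + 1ξ → 401 = 0 + 1ξ, giving ξ = 401 kmol/h.
Outlet amounts (n = n₀ + ν ξ):
  Q: 849 − 1(401) = 448
  M: 0 + 1(401) = 401
Total out = 849 kmol/h; y_Q = 448 / 849 = 0.5277.

0.528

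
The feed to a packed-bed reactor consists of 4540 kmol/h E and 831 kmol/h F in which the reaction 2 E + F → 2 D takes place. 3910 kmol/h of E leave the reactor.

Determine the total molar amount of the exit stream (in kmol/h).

For E: n = n₀ − 2ξ → 3910 = 4540 − 2ξ, giving ξ = 315 kmol/h.
Outlet amounts (n = n₀ + ν ξ):
  E: 4540 − 2(315) = 3910
  F: 831 − 1(315) = 516
  D: 0 + 2(315) = 630
Total out = 3910 + 516 + 630 = 5056 kmol/h.

5060 kmol/h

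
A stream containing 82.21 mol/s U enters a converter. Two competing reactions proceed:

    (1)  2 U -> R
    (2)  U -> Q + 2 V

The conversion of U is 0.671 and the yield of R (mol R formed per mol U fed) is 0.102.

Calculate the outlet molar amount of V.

Yield of R: 1ξ₁ / 82.21 = 0.102 → ξ₁ = 8.385 mol/s.
Conversion of U: 2ξ₁ + 1ξ₂ = 0.671 × 82.21 = 55.16 → ξ₂ = 38.39 mol/s.
Outlet amounts (n = n₀ + Σ ν·ξ):
  U: 82.21 − 2(8.385) − 1(38.39) = 27.05
  R: 0 + 1(8.385) = 8.385
  Q: 0 + 1(38.39) = 38.39
  V: 0 + 2(38.39) = 76.78

76.8 mol/s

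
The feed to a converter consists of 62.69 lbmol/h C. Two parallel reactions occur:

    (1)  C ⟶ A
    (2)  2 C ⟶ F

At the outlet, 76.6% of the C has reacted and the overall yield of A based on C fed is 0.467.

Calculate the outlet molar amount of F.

Yield of A: 1ξ₁ / 62.69 = 0.467 → ξ₁ = 29.28 lbmol/h.
Conversion of C: 1ξ₁ + 2ξ₂ = 0.766 × 62.69 = 48.02 → ξ₂ = 9.372 lbmol/h.
Outlet amounts (n = n₀ + Σ ν·ξ):
  C: 62.69 − 1(29.28) − 2(9.372) = 14.67
  A: 0 + 1(29.28) = 29.28
  F: 0 + 1(9.372) = 9.372

9.37 lbmol/h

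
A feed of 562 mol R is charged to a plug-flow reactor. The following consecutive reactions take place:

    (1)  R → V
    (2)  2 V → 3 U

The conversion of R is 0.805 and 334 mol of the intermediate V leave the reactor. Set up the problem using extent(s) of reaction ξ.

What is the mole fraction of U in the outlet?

0.286

Conversion of R: R consumed = 1ξ₁ = 0.805 × 562 → ξ₁ = 452.4 mol.
V balance: n_V = 0 + 1ξ₁ − 2ξ₂ = 334 → ξ₂ = (1·452.4 − 334)/2 = 59.21 mol.
Outlet amounts (n = n₀ + Σ ν·ξ):
  R: 562 − 1(452.4) = 109.6
  V: 0 + 1(452.4) − 2(59.21) = 334
  U: 0 + 3(59.21) = 177.6
Total out = 621.2 mol; y_U = 177.6 / 621.2 = 0.2859.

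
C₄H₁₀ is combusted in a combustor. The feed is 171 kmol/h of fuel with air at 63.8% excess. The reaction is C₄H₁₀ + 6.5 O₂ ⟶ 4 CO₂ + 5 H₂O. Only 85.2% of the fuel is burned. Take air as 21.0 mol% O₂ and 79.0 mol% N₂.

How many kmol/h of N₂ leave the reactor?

Stoichiometric O₂ = 6.5 × 171 = 1112 kmol/h; O₂ fed = 1112 × 1.638 = 1821 kmol/h.
N₂ fed = 1821 × 79/21 = 6849 kmol/h.
Fuel reacted = 0.852 × 171 → ξ = 145.7 kmol/h.
Outlet (n = n₀ + ν ξ):
  C₄H₁₀: 171 − 1(145.7) = 25.31
  O₂: 1821 − 6.5(145.7) = 873.6
  N₂: 6849 (inert)
  CO₂: 0 + 4(145.7) = 582.8
  H₂O: 0 + 5(145.7) = 728.5

6850 kmol/h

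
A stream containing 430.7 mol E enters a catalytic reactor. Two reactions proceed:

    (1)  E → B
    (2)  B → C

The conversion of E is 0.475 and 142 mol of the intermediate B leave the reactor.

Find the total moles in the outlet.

Conversion of E: E consumed = 1ξ₁ = 0.475 × 430.7 → ξ₁ = 204.6 mol.
B balance: n_B = 0 + 1ξ₁ − 1ξ₂ = 142 → ξ₂ = (1·204.6 − 142)/1 = 62.58 mol.
Outlet amounts (n = n₀ + Σ ν·ξ):
  E: 430.7 − 1(204.6) = 226.1
  B: 0 + 1(204.6) − 1(62.58) = 142
  C: 0 + 1(62.58) = 62.58
Total out = 226.1 + 142 + 62.58 = 430.7 mol.

431 mol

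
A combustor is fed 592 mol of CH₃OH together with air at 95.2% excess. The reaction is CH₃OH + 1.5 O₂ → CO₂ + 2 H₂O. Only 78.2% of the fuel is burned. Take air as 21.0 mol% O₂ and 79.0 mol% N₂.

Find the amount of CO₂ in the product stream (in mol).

Stoichiometric O₂ = 1.5 × 592 = 888 mol; O₂ fed = 888 × 1.952 = 1733 mol.
N₂ fed = 1733 × 79/21 = 6521 mol.
Fuel reacted = 0.782 × 592 → ξ = 462.9 mol.
Outlet (n = n₀ + ν ξ):
  CH₃OH: 592 − 1(462.9) = 129.1
  O₂: 1733 − 1.5(462.9) = 1039
  N₂: 6521 (inert)
  CO₂: 0 + 1(462.9) = 462.9
  H₂O: 0 + 2(462.9) = 925.9

463 mol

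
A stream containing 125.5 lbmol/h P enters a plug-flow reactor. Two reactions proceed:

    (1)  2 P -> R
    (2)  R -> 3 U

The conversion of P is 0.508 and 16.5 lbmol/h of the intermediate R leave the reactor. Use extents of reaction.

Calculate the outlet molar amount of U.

Conversion of P: P consumed = 2ξ₁ = 0.508 × 125.5 → ξ₁ = 31.88 lbmol/h.
R balance: n_R = 0 + 1ξ₁ − 1ξ₂ = 16.5 → ξ₂ = (1·31.88 − 16.5)/1 = 15.38 lbmol/h.
Outlet amounts (n = n₀ + Σ ν·ξ):
  P: 125.5 − 2(31.88) = 61.75
  R: 0 + 1(31.88) − 1(15.38) = 16.5
  U: 0 + 3(15.38) = 46.13

46.1 lbmol/h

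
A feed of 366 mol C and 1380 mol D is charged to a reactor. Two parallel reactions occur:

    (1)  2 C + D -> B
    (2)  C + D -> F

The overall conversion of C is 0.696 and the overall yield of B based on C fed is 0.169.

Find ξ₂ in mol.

Yield of B: 1ξ₁ / 366 = 0.169 → ξ₁ = 61.85 mol.
Conversion of C: 2ξ₁ + 1ξ₂ = 0.696 × 366 = 254.7 → ξ₂ = 131 mol.
Outlet amounts (n = n₀ + Σ ν·ξ):
  C: 366 − 2(61.85) − 1(131) = 111.3
  D: 1380 − 1(61.85) − 1(131) = 1187
  B: 0 + 1(61.85) = 61.85
  F: 0 + 1(131) = 131

ξ₂ = 131 mol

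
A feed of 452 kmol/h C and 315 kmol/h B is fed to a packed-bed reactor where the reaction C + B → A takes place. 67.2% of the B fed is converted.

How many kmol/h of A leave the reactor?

212 kmol/h

B reacted = 0.672 × 315 = 211.7 kmol/h; ν_B = −1, so ξ = 211.7/1 = 211.7 kmol/h.
Outlet amounts (n = n₀ + ν ξ):
  C: 452 − 1(211.7) = 240.3
  B: 315 − 1(211.7) = 103.3
  A: 0 + 1(211.7) = 211.7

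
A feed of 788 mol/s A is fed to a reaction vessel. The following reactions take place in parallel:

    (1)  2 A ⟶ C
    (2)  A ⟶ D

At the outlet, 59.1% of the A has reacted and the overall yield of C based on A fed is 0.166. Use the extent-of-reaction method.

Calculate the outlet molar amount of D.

204 mol/s

Yield of C: 1ξ₁ / 788 = 0.166 → ξ₁ = 130.8 mol/s.
Conversion of A: 2ξ₁ + 1ξ₂ = 0.591 × 788 = 465.7 → ξ₂ = 204.1 mol/s.
Outlet amounts (n = n₀ + Σ ν·ξ):
  A: 788 − 2(130.8) − 1(204.1) = 322.3
  C: 0 + 1(130.8) = 130.8
  D: 0 + 1(204.1) = 204.1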